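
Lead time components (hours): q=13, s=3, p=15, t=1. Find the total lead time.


Lead time = queue + setup + processing + transit
= 13 + 3 + 15 + 1
= 32 hours


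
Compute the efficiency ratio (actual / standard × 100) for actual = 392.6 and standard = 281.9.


Efficiency = (actual / standard) × 100
= (392.6 / 281.9) × 100
= 139.3%


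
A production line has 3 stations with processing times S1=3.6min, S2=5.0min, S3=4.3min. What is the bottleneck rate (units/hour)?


Bottleneck = longest station time
Station times: [3.6, 5.0, 4.3]
Max = 5.0 min
Rate = 60 / 5.0
= 12.00 units/hour (bottleneck: 5.0min)


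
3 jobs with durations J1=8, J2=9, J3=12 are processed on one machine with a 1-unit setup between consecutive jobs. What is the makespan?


Makespan = Σ processing + (n-1) × setup
= (8 + 9 + 12) + (3-1)×1
= 29 + 2
= 31 time units


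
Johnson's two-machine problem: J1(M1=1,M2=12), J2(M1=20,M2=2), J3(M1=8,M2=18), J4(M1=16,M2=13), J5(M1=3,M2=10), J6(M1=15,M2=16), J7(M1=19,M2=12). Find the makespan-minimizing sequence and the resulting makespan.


Johnson's rule:
Group 1 (M1≤M2, sort by M1): ['J1', 'J5', 'J3', 'J6']
Group 2 (M1>M2, sort desc M2): ['J4', 'J7', 'J2']
Sequence: J1 → J5 → J3 → J6 → J4 → J7 → J2
Makespan calculation:
  J1: M1 done=1, M2 done=13
  J5: M1 done=4, M2 done=23
  J3: M1 done=12, M2 done=41
  J6: M1 done=27, M2 done=57
  J4: M1 done=43, M2 done=70
  J7: M1 done=62, M2 done=82
  J2: M1 done=82, M2 done=84
= Sequence: J1 → J5 → J3 → J6 → J4 → J7 → J2, Makespan: 84


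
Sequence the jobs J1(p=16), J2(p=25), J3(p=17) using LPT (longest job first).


LPT: sort by longest processing time first
  J2: p=25
  J3: p=17
  J1: p=16
Order: J2 → J3 → J1


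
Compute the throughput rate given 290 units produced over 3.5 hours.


Throughput = units / time
= 290 / 3.5
= 82.9 units/hour


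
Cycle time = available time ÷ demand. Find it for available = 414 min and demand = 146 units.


Cycle time = available time / demand
= 414 / 146
= 2.84 min/unit


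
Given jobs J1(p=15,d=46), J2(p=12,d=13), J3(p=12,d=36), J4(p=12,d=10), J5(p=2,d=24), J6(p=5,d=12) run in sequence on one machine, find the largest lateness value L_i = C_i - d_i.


Lateness per job (L = C - d):
  J1: C=15, d=46, L=-31
  J2: C=27, d=13, L=14
  J3: C=39, d=36, L=3
  J4: C=51, d=10, L=41
  J5: C=53, d=24, L=29
  J6: C=58, d=12, L=46
Lmax = max(-31, 14, 3, 41, 29, 46)
= 46


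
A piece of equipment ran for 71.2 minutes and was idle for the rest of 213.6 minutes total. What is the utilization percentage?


Utilization = busy / total × 100
= 71.2 / 213.6 × 100
= 33.3%


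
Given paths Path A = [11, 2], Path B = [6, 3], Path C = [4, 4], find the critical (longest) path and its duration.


Path A: 11 + 2 = 13
Path B: 6 + 3 = 9
Path C: 4 + 4 = 8
Critical path = longest = max(13, 9, 8)
= 13 (Path A)


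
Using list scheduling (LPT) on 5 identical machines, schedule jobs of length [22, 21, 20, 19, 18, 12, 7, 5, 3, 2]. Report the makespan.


Jobs (LPT sorted): [22, 21, 20, 19, 18, 12, 7, 5, 3, 2]
Machines: 5
  J=22 → Machine 1 (load: 0+22=22)
  J=21 → Machine 2 (load: 0+21=21)
  J=20 → Machine 3 (load: 0+20=20)
  J=19 → Machine 4 (load: 0+19=19)
  J=18 → Machine 5 (load: 0+18=18)
  J=12 → Machine 5 (load: 18+12=30)
  J=7 → Machine 4 (load: 19+7=26)
  J=5 → Machine 3 (load: 20+5=25)
  J=3 → Machine 2 (load: 21+3=24)
  J=2 → Machine 1 (load: 22+2=24)
Machine loads: [24, 24, 25, 26, 30]
Makespan = max = 30 time units


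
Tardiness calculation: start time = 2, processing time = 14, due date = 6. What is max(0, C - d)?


Completion = start + processing = 2 + 14 = 16
Tardiness = max(0, C - d) = max(0, 16 - 6)
= max(0, 10)
= 10


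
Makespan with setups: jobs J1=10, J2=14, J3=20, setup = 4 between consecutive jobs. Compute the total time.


Makespan = Σ processing + (n-1) × setup
= (10 + 14 + 20) + (3-1)×4
= 44 + 8
= 52 time units


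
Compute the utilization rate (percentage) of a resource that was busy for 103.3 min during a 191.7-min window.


Utilization = busy / total × 100
= 103.3 / 191.7 × 100
= 53.9%


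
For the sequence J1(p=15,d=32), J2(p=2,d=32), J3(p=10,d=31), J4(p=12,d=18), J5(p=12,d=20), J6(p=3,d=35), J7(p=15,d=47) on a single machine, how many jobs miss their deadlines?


Completion vs due date:
  J1: C=15, d=32 → on time
  J2: C=17, d=32 → on time
  J3: C=27, d=31 → on time
  J4: C=39, d=18 → TARDY
  J5: C=51, d=20 → TARDY
  J6: C=54, d=35 → TARDY
  J7: C=69, d=47 → TARDY
Tardy jobs: J4, J5, J6, J7
Count = 4


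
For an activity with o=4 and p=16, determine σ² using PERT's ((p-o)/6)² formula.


σ² = ((p - o) / 6)² = (p - o)² / 36
= (16 - 4)² / 36
= 12² / 36
= 144 / 36
= 4.0000


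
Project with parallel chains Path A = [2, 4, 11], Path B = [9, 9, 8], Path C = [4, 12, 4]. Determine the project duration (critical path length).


Path A: 2 + 4 + 11 = 17
Path B: 9 + 9 + 8 = 26
Path C: 4 + 12 + 4 = 20
Critical path = longest = max(17, 26, 20)
= 26 (Path B)


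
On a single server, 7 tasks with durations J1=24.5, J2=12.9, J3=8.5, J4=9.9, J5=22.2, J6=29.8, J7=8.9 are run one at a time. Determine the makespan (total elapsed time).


Sequential makespan: sum all processing times
= 24.5 + 12.9 + 8.5 + 9.9 + 22.2 + 29.8 + 8.9
= 116.7 time units


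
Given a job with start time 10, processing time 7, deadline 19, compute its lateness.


Completion = 10 + 7 = 17
Lateness = C - d = 17 - 19
= -2


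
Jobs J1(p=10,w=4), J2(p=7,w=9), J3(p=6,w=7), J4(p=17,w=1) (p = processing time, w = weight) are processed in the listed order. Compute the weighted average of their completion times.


Completion times:
  J1: C=10, w×C=4×10=40
  J2: C=17, w×C=9×17=153
  J3: C=23, w×C=7×23=161
  J4: C=40, w×C=1×40=40
Sum w×C = 394
Sum w = 21
Weighted avg = 394/21
= 18.76


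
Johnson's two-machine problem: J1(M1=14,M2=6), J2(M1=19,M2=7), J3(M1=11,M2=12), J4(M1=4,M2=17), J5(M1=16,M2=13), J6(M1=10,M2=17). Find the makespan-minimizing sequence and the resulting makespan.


Johnson's rule:
Group 1 (M1≤M2, sort by M1): ['J4', 'J6', 'J3']
Group 2 (M1>M2, sort desc M2): ['J5', 'J2', 'J1']
Sequence: J4 → J6 → J3 → J5 → J2 → J1
Makespan calculation:
  J4: M1 done=4, M2 done=21
  J6: M1 done=14, M2 done=38
  J3: M1 done=25, M2 done=50
  J5: M1 done=41, M2 done=63
  J2: M1 done=60, M2 done=70
  J1: M1 done=74, M2 done=80
= Sequence: J4 → J6 → J3 → J5 → J2 → J1, Makespan: 80


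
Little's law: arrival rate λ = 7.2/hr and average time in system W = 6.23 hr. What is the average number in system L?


Little's law: L = λ × W
= 7.2 × 6.23
= 44.86


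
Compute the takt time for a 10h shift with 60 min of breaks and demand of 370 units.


Available = 10×60 - 60 = 540 min
Takt time = 540 / 370
= 1.46 min/unit


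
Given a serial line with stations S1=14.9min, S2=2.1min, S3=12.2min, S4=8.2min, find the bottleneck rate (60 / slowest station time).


Bottleneck = longest station time
Station times: [14.9, 2.1, 12.2, 8.2]
Max = 14.9 min
Rate = 60 / 14.9
= 4.03 units/hour (bottleneck: 14.9min)


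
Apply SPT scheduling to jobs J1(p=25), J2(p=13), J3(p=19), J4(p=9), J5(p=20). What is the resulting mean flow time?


SPT order: J4 → J2 → J3 → J5 → J1
Completion times:
  J4: C=9
  J2: C=22
  J3: C=41
  J5: C=61
  J1: C=86
Sum = 219, n = 5
Mean flow = 219/5
= 43.80


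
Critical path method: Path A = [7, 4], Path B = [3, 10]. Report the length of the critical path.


Path A: 7 + 4 = 11
Path B: 3 + 10 = 13
Critical path = longest = max(11, 13)
= 13 (Path B)


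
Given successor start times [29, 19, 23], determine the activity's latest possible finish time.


LF = min of all successor start times
Successors start at: [29, 19, 23]
LF = min(29, 19, 23)
= 19


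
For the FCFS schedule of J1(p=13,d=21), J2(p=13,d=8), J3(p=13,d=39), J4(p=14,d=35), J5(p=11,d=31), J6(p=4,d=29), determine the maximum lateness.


Lateness per job (L = C - d):
  J1: C=13, d=21, L=-8
  J2: C=26, d=8, L=18
  J3: C=39, d=39, L=0
  J4: C=53, d=35, L=18
  J5: C=64, d=31, L=33
  J6: C=68, d=29, L=39
Lmax = max(-8, 18, 0, 18, 33, 39)
= 39


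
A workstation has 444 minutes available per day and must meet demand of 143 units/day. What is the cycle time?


Cycle time = available time / demand
= 444 / 143
= 3.10 min/unit


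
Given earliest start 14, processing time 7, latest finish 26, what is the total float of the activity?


EF = ES + duration = 14 + 7 = 21
LS = LF - duration = 26 - 7 = 19
Total Float = LF - EF = 26 - 21
(or LS - ES = 19 - 14)
= 5


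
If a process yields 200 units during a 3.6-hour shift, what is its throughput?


Throughput = units / time
= 200 / 3.6
= 55.6 units/hour


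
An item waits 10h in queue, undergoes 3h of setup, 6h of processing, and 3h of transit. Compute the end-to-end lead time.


Lead time = queue + setup + processing + transit
= 10 + 3 + 6 + 3
= 22 hours


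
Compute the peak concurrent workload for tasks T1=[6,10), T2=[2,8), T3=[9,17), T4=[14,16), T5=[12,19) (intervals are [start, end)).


Check each time point for overlaps:
  t=14: 3 tasks active (T3, T4, T5)
Max concurrent = 3


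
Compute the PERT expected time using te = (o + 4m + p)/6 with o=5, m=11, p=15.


te = (o + 4m + p) / 6
= (5 + 4×11 + 15) / 6
= (5 + 44 + 15) / 6
= 64 / 6
= 10.67


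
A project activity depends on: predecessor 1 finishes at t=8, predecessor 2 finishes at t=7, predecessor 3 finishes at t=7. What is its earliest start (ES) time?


ES = max of all predecessor completion times
Predecessors: [8, 7, 7]
ES = max(8, 7, 7)
= 8


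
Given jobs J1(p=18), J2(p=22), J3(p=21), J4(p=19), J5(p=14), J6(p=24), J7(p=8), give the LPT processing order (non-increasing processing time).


LPT: sort by longest processing time first
  J6: p=24
  J2: p=22
  J3: p=21
  J4: p=19
  J1: p=18
  J5: p=14
  J7: p=8
Order: J6 → J2 → J3 → J4 → J1 → J5 → J7


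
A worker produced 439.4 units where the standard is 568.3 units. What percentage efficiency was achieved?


Efficiency = (actual / standard) × 100
= (439.4 / 568.3) × 100
= 77.3%


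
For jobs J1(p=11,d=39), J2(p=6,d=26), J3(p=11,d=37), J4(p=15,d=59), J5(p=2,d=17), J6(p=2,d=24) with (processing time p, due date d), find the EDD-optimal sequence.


EDD: sort by earliest due date
  J5: d=17, p=2
  J6: d=24, p=2
  J2: d=26, p=6
  J3: d=37, p=11
  J1: d=39, p=11
  J4: d=59, p=15
Order: J5 → J6 → J2 → J3 → J1 → J4


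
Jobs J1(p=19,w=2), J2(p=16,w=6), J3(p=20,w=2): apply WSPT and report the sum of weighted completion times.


WSPT order (by p/w): J2 → J1 → J3
  J2: C=16, w·C=6×16=96
  J1: C=35, w·C=2×35=70
  J3: C=55, w·C=2×55=110
Σ w·C = 276
= 276


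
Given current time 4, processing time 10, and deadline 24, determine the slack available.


Slack = due - current_time - processing
= 24 - 4 - 10
= 10


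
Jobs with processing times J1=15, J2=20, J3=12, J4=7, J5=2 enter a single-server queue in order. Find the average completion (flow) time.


Completion times:
  J1: completes at 15
  J2: completes at 35
  J3: completes at 47
  J4: completes at 54
  J5: completes at 56
Sum = 207
Average = 207/5
= 41.40


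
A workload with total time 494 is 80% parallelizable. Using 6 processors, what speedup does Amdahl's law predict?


Amdahl's law: T_p = T × ((1-p) + p/N)
= 494 × ((1-0.8) + 0.8/6)
= 494 × (0.20 + 0.1333)
= 494 × 0.3333
= 164.67
Speedup = 494/164.67
= 3.00×


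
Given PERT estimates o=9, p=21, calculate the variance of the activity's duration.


σ² = ((p - o) / 6)² = (p - o)² / 36
= (21 - 9)² / 36
= 12² / 36
= 144 / 36
= 4.0000


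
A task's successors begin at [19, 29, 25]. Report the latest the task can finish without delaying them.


LF = min of all successor start times
Successors start at: [19, 29, 25]
LF = min(19, 29, 25)
= 19


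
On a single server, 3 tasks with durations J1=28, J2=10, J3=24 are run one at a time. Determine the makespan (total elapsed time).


Sequential makespan: sum all processing times
= 28 + 10 + 24
= 62 time units


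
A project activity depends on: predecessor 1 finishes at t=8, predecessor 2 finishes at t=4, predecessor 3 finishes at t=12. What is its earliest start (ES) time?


ES = max of all predecessor completion times
Predecessors: [8, 4, 12]
ES = max(8, 4, 12)
= 12


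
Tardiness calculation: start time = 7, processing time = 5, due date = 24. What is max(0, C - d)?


Completion = start + processing = 7 + 5 = 12
Tardiness = max(0, C - d) = max(0, 12 - 24)
= max(0, -12)
= 0


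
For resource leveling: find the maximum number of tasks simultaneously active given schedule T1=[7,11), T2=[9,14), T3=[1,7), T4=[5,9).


Check each time point for overlaps:
  t=5: 2 tasks active (T3, T4)
Max concurrent = 2


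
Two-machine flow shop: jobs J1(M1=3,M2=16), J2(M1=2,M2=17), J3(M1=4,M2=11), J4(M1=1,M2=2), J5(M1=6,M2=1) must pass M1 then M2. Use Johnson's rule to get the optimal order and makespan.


Johnson's rule:
Group 1 (M1≤M2, sort by M1): ['J4', 'J2', 'J1', 'J3']
Group 2 (M1>M2, sort desc M2): ['J5']
Sequence: J4 → J2 → J1 → J3 → J5
Makespan calculation:
  J4: M1 done=1, M2 done=3
  J2: M1 done=3, M2 done=20
  J1: M1 done=6, M2 done=36
  J3: M1 done=10, M2 done=47
  J5: M1 done=16, M2 done=48
= Sequence: J4 → J2 → J1 → J3 → J5, Makespan: 48


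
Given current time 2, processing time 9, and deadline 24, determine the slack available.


Slack = due - current_time - processing
= 24 - 2 - 9
= 13


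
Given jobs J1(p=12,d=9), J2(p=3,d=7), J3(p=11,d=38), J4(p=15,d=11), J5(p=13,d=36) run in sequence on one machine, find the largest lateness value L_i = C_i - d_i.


Lateness per job (L = C - d):
  J1: C=12, d=9, L=3
  J2: C=15, d=7, L=8
  J3: C=26, d=38, L=-12
  J4: C=41, d=11, L=30
  J5: C=54, d=36, L=18
Lmax = max(3, 8, -12, 30, 18)
= 30


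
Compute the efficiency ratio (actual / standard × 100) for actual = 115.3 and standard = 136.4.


Efficiency = (actual / standard) × 100
= (115.3 / 136.4) × 100
= 84.5%


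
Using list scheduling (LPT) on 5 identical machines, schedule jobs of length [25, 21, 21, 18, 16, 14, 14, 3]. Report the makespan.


Jobs (LPT sorted): [25, 21, 21, 18, 16, 14, 14, 3]
Machines: 5
  J=25 → Machine 1 (load: 0+25=25)
  J=21 → Machine 2 (load: 0+21=21)
  J=21 → Machine 3 (load: 0+21=21)
  J=18 → Machine 4 (load: 0+18=18)
  J=16 → Machine 5 (load: 0+16=16)
  J=14 → Machine 5 (load: 16+14=30)
  J=14 → Machine 4 (load: 18+14=32)
  J=3 → Machine 2 (load: 21+3=24)
Machine loads: [25, 24, 21, 32, 30]
Makespan = max = 32 time units


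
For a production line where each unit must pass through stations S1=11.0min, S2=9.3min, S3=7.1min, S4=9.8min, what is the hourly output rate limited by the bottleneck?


Bottleneck = longest station time
Station times: [11.0, 9.3, 7.1, 9.8]
Max = 11.0 min
Rate = 60 / 11.0
= 5.45 units/hour (bottleneck: 11.0min)


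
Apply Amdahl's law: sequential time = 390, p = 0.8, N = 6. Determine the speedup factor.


Amdahl's law: T_p = T × ((1-p) + p/N)
= 390 × ((1-0.8) + 0.8/6)
= 390 × (0.20 + 0.1333)
= 390 × 0.3333
= 130.00
Speedup = 390/130.00
= 3.00×


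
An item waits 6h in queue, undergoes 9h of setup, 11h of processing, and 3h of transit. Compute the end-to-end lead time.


Lead time = queue + setup + processing + transit
= 6 + 9 + 11 + 3
= 29 hours


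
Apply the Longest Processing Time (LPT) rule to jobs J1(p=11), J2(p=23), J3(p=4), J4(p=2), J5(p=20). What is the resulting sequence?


LPT: sort by longest processing time first
  J2: p=23
  J5: p=20
  J1: p=11
  J3: p=4
  J4: p=2
Order: J2 → J5 → J1 → J3 → J4


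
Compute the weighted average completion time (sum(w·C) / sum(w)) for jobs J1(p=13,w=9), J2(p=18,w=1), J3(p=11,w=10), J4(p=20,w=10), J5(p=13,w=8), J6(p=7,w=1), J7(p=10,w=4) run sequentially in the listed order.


Completion times:
  J1: C=13, w×C=9×13=117
  J2: C=31, w×C=1×31=31
  J3: C=42, w×C=10×42=420
  J4: C=62, w×C=10×62=620
  J5: C=75, w×C=8×75=600
  J6: C=82, w×C=1×82=82
  J7: C=92, w×C=4×92=368
Sum w×C = 2238
Sum w = 43
Weighted avg = 2238/43
= 52.05


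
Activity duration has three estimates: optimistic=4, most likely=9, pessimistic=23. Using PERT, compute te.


te = (o + 4m + p) / 6
= (4 + 4×9 + 23) / 6
= (4 + 36 + 23) / 6
= 63 / 6
= 10.50


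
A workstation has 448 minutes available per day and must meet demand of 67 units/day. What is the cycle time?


Cycle time = available time / demand
= 448 / 67
= 6.69 min/unit


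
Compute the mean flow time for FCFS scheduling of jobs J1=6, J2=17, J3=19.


Completion times:
  J1: completes at 6
  J2: completes at 23
  J3: completes at 42
Sum = 71
Average = 71/3
= 23.67


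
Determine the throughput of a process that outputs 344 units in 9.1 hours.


Throughput = units / time
= 344 / 9.1
= 37.8 units/hour


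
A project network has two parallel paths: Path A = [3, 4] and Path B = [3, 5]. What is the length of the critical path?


Path A: 3 + 4 = 7
Path B: 3 + 5 = 8
Critical path = longest = max(7, 8)
= 8 (Path B)


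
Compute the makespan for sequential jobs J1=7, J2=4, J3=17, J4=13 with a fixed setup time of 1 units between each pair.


Makespan = Σ processing + (n-1) × setup
= (7 + 4 + 17 + 13) + (4-1)×1
= 41 + 3
= 44 time units


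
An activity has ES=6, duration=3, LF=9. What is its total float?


EF = ES + duration = 6 + 3 = 9
LS = LF - duration = 9 - 3 = 6
Total Float = LF - EF = 9 - 9
(or LS - ES = 6 - 6)
= 0


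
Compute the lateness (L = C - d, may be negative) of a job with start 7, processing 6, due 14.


Completion = 7 + 6 = 13
Lateness = C - d = 13 - 14
= -1


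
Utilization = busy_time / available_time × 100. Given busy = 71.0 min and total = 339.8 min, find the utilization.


Utilization = busy / total × 100
= 71.0 / 339.8 × 100
= 20.9%


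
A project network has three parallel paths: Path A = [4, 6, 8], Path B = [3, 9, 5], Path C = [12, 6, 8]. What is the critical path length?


Path A: 4 + 6 + 8 = 18
Path B: 3 + 9 + 5 = 17
Path C: 12 + 6 + 8 = 26
Critical path = longest = max(18, 17, 26)
= 26 (Path C)


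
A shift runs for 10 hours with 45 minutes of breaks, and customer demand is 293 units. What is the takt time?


Available = 10×60 - 45 = 555 min
Takt time = 555 / 293
= 1.89 min/unit


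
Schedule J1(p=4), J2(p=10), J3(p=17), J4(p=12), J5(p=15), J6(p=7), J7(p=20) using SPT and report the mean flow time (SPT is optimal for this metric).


SPT order: J1 → J6 → J2 → J4 → J5 → J3 → J7
Completion times:
  J1: C=4
  J6: C=11
  J2: C=21
  J4: C=33
  J5: C=48
  J3: C=65
  J7: C=85
Sum = 267, n = 7
Mean flow = 267/7
= 38.14


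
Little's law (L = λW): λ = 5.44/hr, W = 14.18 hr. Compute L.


Little's law: L = λ × W
= 5.44 × 14.18
= 77.14


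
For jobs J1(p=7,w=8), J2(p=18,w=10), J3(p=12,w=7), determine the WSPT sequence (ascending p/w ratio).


WSPT (Smith's rule): sort by p/w ascending
  J1: p/w = 7/8 = 0.875
  J3: p/w = 12/7 = 1.714
  J2: p/w = 18/10 = 1.800
Order: J1 → J3 → J2


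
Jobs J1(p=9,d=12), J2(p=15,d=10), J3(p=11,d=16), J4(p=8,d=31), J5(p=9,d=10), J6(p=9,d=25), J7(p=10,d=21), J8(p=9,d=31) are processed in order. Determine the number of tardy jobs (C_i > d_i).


Completion vs due date:
  J1: C=9, d=12 → on time
  J2: C=24, d=10 → TARDY
  J3: C=35, d=16 → TARDY
  J4: C=43, d=31 → TARDY
  J5: C=52, d=10 → TARDY
  J6: C=61, d=25 → TARDY
  J7: C=71, d=21 → TARDY
  J8: C=80, d=31 → TARDY
Tardy jobs: J2, J3, J4, J5, J6, J7, J8
Count = 7


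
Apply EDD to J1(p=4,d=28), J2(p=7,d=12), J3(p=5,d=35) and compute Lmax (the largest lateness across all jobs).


EDD order: J2 → J1 → J3
Completion and lateness:
  J2: C=7, d=12, L=7-12=-5
  J1: C=11, d=28, L=11-28=-17
  J3: C=16, d=35, L=16-35=-19
Lmax = max(-5, -17, -19)
= -5


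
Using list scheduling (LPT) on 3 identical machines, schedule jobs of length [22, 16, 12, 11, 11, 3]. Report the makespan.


Jobs (LPT sorted): [22, 16, 12, 11, 11, 3]
Machines: 3
  J=22 → Machine 1 (load: 0+22=22)
  J=16 → Machine 2 (load: 0+16=16)
  J=12 → Machine 3 (load: 0+12=12)
  J=11 → Machine 3 (load: 12+11=23)
  J=11 → Machine 2 (load: 16+11=27)
  J=3 → Machine 1 (load: 22+3=25)
Machine loads: [25, 27, 23]
Makespan = max = 27 time units


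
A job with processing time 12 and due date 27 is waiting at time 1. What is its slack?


Slack = due - current_time - processing
= 27 - 1 - 12
= 14


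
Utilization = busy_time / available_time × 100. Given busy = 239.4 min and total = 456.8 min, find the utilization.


Utilization = busy / total × 100
= 239.4 / 456.8 × 100
= 52.4%


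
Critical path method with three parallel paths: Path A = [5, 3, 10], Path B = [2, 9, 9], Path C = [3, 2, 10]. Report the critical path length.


Path A: 5 + 3 + 10 = 18
Path B: 2 + 9 + 9 = 20
Path C: 3 + 2 + 10 = 15
Critical path = longest = max(18, 20, 15)
= 20 (Path B)


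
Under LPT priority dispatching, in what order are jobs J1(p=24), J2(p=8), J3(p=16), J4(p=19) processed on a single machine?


LPT: sort by longest processing time first
  J1: p=24
  J4: p=19
  J3: p=16
  J2: p=8
Order: J1 → J4 → J3 → J2


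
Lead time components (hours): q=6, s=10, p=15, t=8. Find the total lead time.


Lead time = queue + setup + processing + transit
= 6 + 10 + 15 + 8
= 39 hours


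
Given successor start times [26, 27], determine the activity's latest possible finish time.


LF = min of all successor start times
Successors start at: [26, 27]
LF = min(26, 27)
= 26


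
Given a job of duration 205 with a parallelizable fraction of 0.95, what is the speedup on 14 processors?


Amdahl's law: T_p = T × ((1-p) + p/N)
= 205 × ((1-0.95) + 0.95/14)
= 205 × (0.05 + 0.0679)
= 205 × 0.1179
= 24.16
Speedup = 205/24.16
= 8.48×


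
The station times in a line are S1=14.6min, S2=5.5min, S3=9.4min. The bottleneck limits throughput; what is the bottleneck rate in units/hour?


Bottleneck = longest station time
Station times: [14.6, 5.5, 9.4]
Max = 14.6 min
Rate = 60 / 14.6
= 4.11 units/hour (bottleneck: 14.6min)


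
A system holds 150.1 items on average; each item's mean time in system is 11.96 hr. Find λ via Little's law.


Little's law: L = λW → λ = L / W
= 150.1 / 11.96
= 12.55 per hour


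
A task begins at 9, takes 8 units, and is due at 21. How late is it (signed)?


Completion = 9 + 8 = 17
Lateness = C - d = 17 - 21
= -4


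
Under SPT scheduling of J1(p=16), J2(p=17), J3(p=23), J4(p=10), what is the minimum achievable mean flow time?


SPT order: J4 → J1 → J2 → J3
Completion times:
  J4: C=10
  J1: C=26
  J2: C=43
  J3: C=66
Sum = 145, n = 4
Mean flow = 145/4
= 36.25


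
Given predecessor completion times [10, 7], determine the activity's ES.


ES = max of all predecessor completion times
Predecessors: [10, 7]
ES = max(10, 7)
= 10


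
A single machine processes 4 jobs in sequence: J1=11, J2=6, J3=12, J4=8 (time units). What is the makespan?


Sequential makespan: sum all processing times
= 11 + 6 + 12 + 8
= 37 time units


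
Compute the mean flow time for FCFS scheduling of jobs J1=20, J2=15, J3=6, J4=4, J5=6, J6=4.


Completion times:
  J1: completes at 20
  J2: completes at 35
  J3: completes at 41
  J4: completes at 45
  J5: completes at 51
  J6: completes at 55
Sum = 247
Average = 247/6
= 41.17


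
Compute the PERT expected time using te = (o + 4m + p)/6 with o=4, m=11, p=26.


te = (o + 4m + p) / 6
= (4 + 4×11 + 26) / 6
= (4 + 44 + 26) / 6
= 74 / 6
= 12.33


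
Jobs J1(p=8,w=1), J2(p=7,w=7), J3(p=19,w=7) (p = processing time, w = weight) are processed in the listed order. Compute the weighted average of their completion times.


Completion times:
  J1: C=8, w×C=1×8=8
  J2: C=15, w×C=7×15=105
  J3: C=34, w×C=7×34=238
Sum w×C = 351
Sum w = 15
Weighted avg = 351/15
= 23.40


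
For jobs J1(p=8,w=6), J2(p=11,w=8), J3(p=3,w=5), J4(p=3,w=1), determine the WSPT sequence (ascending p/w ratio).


WSPT (Smith's rule): sort by p/w ascending
  J3: p/w = 3/5 = 0.600
  J1: p/w = 8/6 = 1.333
  J2: p/w = 11/8 = 1.375
  J4: p/w = 3/1 = 3.000
Order: J3 → J1 → J2 → J4


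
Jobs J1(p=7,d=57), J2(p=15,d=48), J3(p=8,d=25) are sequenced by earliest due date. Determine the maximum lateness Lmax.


EDD order: J3 → J2 → J1
Completion and lateness:
  J3: C=8, d=25, L=8-25=-17
  J2: C=23, d=48, L=23-48=-25
  J1: C=30, d=57, L=30-57=-27
Lmax = max(-17, -25, -27)
= -17


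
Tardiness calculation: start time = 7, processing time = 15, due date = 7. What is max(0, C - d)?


Completion = start + processing = 7 + 15 = 22
Tardiness = max(0, C - d) = max(0, 22 - 7)
= max(0, 15)
= 15


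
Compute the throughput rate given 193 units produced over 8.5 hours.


Throughput = units / time
= 193 / 8.5
= 22.7 units/hour


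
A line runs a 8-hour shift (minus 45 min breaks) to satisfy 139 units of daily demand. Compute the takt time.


Available = 8×60 - 45 = 435 min
Takt time = 435 / 139
= 3.13 min/unit


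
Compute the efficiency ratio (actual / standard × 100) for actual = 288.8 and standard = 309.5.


Efficiency = (actual / standard) × 100
= (288.8 / 309.5) × 100
= 93.3%


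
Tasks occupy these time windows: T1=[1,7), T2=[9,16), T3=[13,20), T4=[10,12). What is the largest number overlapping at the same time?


Check each time point for overlaps:
  t=10: 2 tasks active (T2, T4)
Max concurrent = 2


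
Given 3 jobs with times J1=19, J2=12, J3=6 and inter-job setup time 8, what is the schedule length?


Makespan = Σ processing + (n-1) × setup
= (19 + 12 + 6) + (3-1)×8
= 37 + 16
= 53 time units


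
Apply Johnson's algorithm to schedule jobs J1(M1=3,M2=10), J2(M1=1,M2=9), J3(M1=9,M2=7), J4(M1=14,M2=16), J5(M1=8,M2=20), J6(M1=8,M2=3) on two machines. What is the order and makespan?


Johnson's rule:
Group 1 (M1≤M2, sort by M1): ['J2', 'J1', 'J5', 'J4']
Group 2 (M1>M2, sort desc M2): ['J3', 'J6']
Sequence: J2 → J1 → J5 → J4 → J3 → J6
Makespan calculation:
  J2: M1 done=1, M2 done=10
  J1: M1 done=4, M2 done=20
  J5: M1 done=12, M2 done=40
  J4: M1 done=26, M2 done=56
  J3: M1 done=35, M2 done=63
  J6: M1 done=43, M2 done=66
= Sequence: J2 → J1 → J5 → J4 → J3 → J6, Makespan: 66


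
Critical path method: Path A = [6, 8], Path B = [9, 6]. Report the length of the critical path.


Path A: 6 + 8 = 14
Path B: 9 + 6 = 15
Critical path = longest = max(14, 15)
= 15 (Path B)


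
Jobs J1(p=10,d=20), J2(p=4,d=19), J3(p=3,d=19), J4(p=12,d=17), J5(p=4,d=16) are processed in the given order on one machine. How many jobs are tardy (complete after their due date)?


Completion vs due date:
  J1: C=10, d=20 → on time
  J2: C=14, d=19 → on time
  J3: C=17, d=19 → on time
  J4: C=29, d=17 → TARDY
  J5: C=33, d=16 → TARDY
Tardy jobs: J4, J5
Count = 2


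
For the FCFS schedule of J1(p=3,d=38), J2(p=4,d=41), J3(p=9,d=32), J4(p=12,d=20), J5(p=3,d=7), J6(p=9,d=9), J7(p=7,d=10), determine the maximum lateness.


Lateness per job (L = C - d):
  J1: C=3, d=38, L=-35
  J2: C=7, d=41, L=-34
  J3: C=16, d=32, L=-16
  J4: C=28, d=20, L=8
  J5: C=31, d=7, L=24
  J6: C=40, d=9, L=31
  J7: C=47, d=10, L=37
Lmax = max(-35, -34, -16, 8, 24, 31, 37)
= 37


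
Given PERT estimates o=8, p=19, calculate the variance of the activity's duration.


σ² = ((p - o) / 6)² = (p - o)² / 36
= (19 - 8)² / 36
= 11² / 36
= 121 / 36
= 3.3611


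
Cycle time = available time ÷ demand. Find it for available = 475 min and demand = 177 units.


Cycle time = available time / demand
= 475 / 177
= 2.68 min/unit


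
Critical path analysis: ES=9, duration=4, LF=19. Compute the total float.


EF = ES + duration = 9 + 4 = 13
LS = LF - duration = 19 - 4 = 15
Total Float = LF - EF = 19 - 13
(or LS - ES = 15 - 9)
= 6


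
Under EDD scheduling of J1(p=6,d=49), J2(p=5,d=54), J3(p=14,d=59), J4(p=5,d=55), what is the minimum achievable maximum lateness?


EDD order: J1 → J2 → J4 → J3
Completion and lateness:
  J1: C=6, d=49, L=6-49=-43
  J2: C=11, d=54, L=11-54=-43
  J4: C=16, d=55, L=16-55=-39
  J3: C=30, d=59, L=30-59=-29
Lmax = max(-43, -43, -39, -29)
= -29


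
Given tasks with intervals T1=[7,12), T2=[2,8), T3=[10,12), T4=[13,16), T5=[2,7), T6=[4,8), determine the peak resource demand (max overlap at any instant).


Check each time point for overlaps:
  t=4: 3 tasks active (T2, T5, T6)
Max concurrent = 3


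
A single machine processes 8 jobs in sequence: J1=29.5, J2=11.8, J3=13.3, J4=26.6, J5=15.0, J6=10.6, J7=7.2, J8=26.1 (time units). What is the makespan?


Sequential makespan: sum all processing times
= 29.5 + 11.8 + 13.3 + 26.6 + 15.0 + 10.6 + 7.2 + 26.1
= 140.1 time units


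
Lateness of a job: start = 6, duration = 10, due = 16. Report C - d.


Completion = 6 + 10 = 16
Lateness = C - d = 16 - 16
= 0


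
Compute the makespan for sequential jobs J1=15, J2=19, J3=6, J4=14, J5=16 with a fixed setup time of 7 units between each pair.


Makespan = Σ processing + (n-1) × setup
= (15 + 19 + 6 + 14 + 16) + (5-1)×7
= 70 + 28
= 98 time units


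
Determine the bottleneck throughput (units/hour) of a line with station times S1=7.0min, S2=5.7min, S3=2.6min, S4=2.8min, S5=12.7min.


Bottleneck = longest station time
Station times: [7.0, 5.7, 2.6, 2.8, 12.7]
Max = 12.7 min
Rate = 60 / 12.7
= 4.72 units/hour (bottleneck: 12.7min)


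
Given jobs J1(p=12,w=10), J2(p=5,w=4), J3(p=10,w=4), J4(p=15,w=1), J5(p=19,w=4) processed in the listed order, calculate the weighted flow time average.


Completion times:
  J1: C=12, w×C=10×12=120
  J2: C=17, w×C=4×17=68
  J3: C=27, w×C=4×27=108
  J4: C=42, w×C=1×42=42
  J5: C=61, w×C=4×61=244
Sum w×C = 582
Sum w = 23
Weighted avg = 582/23
= 25.30


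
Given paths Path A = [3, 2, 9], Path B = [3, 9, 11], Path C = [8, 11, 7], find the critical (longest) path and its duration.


Path A: 3 + 2 + 9 = 14
Path B: 3 + 9 + 11 = 23
Path C: 8 + 11 + 7 = 26
Critical path = longest = max(14, 23, 26)
= 26 (Path C)


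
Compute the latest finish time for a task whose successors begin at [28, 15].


LF = min of all successor start times
Successors start at: [28, 15]
LF = min(28, 15)
= 15


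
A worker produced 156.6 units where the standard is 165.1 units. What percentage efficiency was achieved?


Efficiency = (actual / standard) × 100
= (156.6 / 165.1) × 100
= 94.9%


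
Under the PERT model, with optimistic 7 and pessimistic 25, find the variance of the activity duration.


σ² = ((p - o) / 6)² = (p - o)² / 36
= (25 - 7)² / 36
= 18² / 36
= 324 / 36
= 9.0000


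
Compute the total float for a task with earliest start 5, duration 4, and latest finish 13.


EF = ES + duration = 5 + 4 = 9
LS = LF - duration = 13 - 4 = 9
Total Float = LF - EF = 13 - 9
(or LS - ES = 9 - 5)
= 4


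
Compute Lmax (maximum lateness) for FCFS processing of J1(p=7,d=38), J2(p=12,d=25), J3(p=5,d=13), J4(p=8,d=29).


Lateness per job (L = C - d):
  J1: C=7, d=38, L=-31
  J2: C=19, d=25, L=-6
  J3: C=24, d=13, L=11
  J4: C=32, d=29, L=3
Lmax = max(-31, -6, 11, 3)
= 11


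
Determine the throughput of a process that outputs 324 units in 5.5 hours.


Throughput = units / time
= 324 / 5.5
= 58.9 units/hour


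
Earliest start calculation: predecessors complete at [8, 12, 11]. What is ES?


ES = max of all predecessor completion times
Predecessors: [8, 12, 11]
ES = max(8, 12, 11)
= 12


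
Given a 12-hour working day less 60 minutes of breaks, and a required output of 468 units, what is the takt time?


Available = 12×60 - 60 = 660 min
Takt time = 660 / 468
= 1.41 min/unit


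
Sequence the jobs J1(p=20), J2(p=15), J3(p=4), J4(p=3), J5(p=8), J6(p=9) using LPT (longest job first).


LPT: sort by longest processing time first
  J1: p=20
  J2: p=15
  J6: p=9
  J5: p=8
  J3: p=4
  J4: p=3
Order: J1 → J2 → J6 → J5 → J3 → J4


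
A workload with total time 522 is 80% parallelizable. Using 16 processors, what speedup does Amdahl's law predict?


Amdahl's law: T_p = T × ((1-p) + p/N)
= 522 × ((1-0.8) + 0.8/16)
= 522 × (0.20 + 0.0500)
= 522 × 0.2500
= 130.50
Speedup = 522/130.50
= 4.00×


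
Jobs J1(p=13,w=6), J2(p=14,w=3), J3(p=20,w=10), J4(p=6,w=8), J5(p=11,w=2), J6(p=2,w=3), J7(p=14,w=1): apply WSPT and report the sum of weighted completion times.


WSPT order (by p/w): J6 → J4 → J3 → J1 → J2 → J5 → J7
  J6: C=2, w·C=3×2=6
  J4: C=8, w·C=8×8=64
  J3: C=28, w·C=10×28=280
  J1: C=41, w·C=6×41=246
  J2: C=55, w·C=3×55=165
  J5: C=66, w·C=2×66=132
  J7: C=80, w·C=1×80=80
Σ w·C = 973
= 973


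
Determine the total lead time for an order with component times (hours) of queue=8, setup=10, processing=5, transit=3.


Lead time = queue + setup + processing + transit
= 8 + 10 + 5 + 3
= 26 hours


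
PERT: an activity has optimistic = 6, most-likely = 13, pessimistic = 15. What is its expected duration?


te = (o + 4m + p) / 6
= (6 + 4×13 + 15) / 6
= (6 + 52 + 15) / 6
= 73 / 6
= 12.17


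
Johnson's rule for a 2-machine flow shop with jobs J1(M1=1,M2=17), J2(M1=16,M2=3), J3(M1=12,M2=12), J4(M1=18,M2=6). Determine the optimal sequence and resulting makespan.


Johnson's rule:
Group 1 (M1≤M2, sort by M1): ['J1', 'J3']
Group 2 (M1>M2, sort desc M2): ['J4', 'J2']
Sequence: J1 → J3 → J4 → J2
Makespan calculation:
  J1: M1 done=1, M2 done=18
  J3: M1 done=13, M2 done=30
  J4: M1 done=31, M2 done=37
  J2: M1 done=47, M2 done=50
= Sequence: J1 → J3 → J4 → J2, Makespan: 50


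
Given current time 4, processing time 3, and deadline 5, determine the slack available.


Slack = due - current_time - processing
= 5 - 4 - 3
= -2


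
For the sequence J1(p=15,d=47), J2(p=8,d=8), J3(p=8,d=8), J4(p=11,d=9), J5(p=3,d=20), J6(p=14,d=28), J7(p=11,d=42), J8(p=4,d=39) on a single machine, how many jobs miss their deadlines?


Completion vs due date:
  J1: C=15, d=47 → on time
  J2: C=23, d=8 → TARDY
  J3: C=31, d=8 → TARDY
  J4: C=42, d=9 → TARDY
  J5: C=45, d=20 → TARDY
  J6: C=59, d=28 → TARDY
  J7: C=70, d=42 → TARDY
  J8: C=74, d=39 → TARDY
Tardy jobs: J2, J3, J4, J5, J6, J7, J8
Count = 7


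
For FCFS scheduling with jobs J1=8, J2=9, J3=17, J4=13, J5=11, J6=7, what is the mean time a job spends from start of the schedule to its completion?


Completion times:
  J1: completes at 8
  J2: completes at 17
  J3: completes at 34
  J4: completes at 47
  J5: completes at 58
  J6: completes at 65
Sum = 229
Average = 229/6
= 38.17


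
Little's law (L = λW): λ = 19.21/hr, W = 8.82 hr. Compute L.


Little's law: L = λ × W
= 19.21 × 8.82
= 169.43


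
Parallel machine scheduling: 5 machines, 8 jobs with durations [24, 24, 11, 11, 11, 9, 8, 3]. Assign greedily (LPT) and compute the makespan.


Jobs (LPT sorted): [24, 24, 11, 11, 11, 9, 8, 3]
Machines: 5
  J=24 → Machine 1 (load: 0+24=24)
  J=24 → Machine 2 (load: 0+24=24)
  J=11 → Machine 3 (load: 0+11=11)
  J=11 → Machine 4 (load: 0+11=11)
  J=11 → Machine 5 (load: 0+11=11)
  J=9 → Machine 3 (load: 11+9=20)
  J=8 → Machine 4 (load: 11+8=19)
  J=3 → Machine 5 (load: 11+3=14)
Machine loads: [24, 24, 20, 19, 14]
Makespan = max = 24 time units


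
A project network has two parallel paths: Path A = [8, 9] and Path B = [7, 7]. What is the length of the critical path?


Path A: 8 + 9 = 17
Path B: 7 + 7 = 14
Critical path = longest = max(17, 14)
= 17 (Path A)


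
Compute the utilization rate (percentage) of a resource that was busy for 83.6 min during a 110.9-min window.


Utilization = busy / total × 100
= 83.6 / 110.9 × 100
= 75.4%


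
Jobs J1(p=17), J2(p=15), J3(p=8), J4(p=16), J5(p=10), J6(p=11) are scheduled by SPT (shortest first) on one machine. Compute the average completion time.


SPT order: J3 → J5 → J6 → J2 → J4 → J1
Completion times:
  J3: C=8
  J5: C=18
  J6: C=29
  J2: C=44
  J4: C=60
  J1: C=77
Sum = 236, n = 6
Mean flow = 236/6
= 39.33


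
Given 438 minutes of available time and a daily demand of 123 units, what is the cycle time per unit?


Cycle time = available time / demand
= 438 / 123
= 3.56 min/unit


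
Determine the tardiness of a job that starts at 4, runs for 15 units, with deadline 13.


Completion = start + processing = 4 + 15 = 19
Tardiness = max(0, C - d) = max(0, 19 - 13)
= max(0, 6)
= 6


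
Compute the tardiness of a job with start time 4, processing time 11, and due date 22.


Completion = start + processing = 4 + 11 = 15
Tardiness = max(0, C - d) = max(0, 15 - 22)
= max(0, -7)
= 0


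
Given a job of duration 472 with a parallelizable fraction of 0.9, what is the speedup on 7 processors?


Amdahl's law: T_p = T × ((1-p) + p/N)
= 472 × ((1-0.9) + 0.9/7)
= 472 × (0.10 + 0.1286)
= 472 × 0.2286
= 107.89
Speedup = 472/107.89
= 4.38×


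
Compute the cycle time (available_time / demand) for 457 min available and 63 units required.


Cycle time = available time / demand
= 457 / 63
= 7.25 min/unit


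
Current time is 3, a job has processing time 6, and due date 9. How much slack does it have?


Slack = due - current_time - processing
= 9 - 3 - 6
= 0


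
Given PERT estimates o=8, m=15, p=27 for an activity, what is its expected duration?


te = (o + 4m + p) / 6
= (8 + 4×15 + 27) / 6
= (8 + 60 + 27) / 6
= 95 / 6
= 15.83


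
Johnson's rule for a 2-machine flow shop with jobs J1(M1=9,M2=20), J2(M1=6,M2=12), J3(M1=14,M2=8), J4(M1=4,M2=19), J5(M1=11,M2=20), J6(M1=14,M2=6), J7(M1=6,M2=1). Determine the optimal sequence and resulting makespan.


Johnson's rule:
Group 1 (M1≤M2, sort by M1): ['J4', 'J2', 'J1', 'J5']
Group 2 (M1>M2, sort desc M2): ['J3', 'J6', 'J7']
Sequence: J4 → J2 → J1 → J5 → J3 → J6 → J7
Makespan calculation:
  J4: M1 done=4, M2 done=23
  J2: M1 done=10, M2 done=35
  J1: M1 done=19, M2 done=55
  J5: M1 done=30, M2 done=75
  J3: M1 done=44, M2 done=83
  J6: M1 done=58, M2 done=89
  J7: M1 done=64, M2 done=90
= Sequence: J4 → J2 → J1 → J5 → J3 → J6 → J7, Makespan: 90


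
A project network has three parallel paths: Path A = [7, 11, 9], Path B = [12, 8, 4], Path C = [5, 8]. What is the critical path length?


Path A: 7 + 11 + 9 = 27
Path B: 12 + 8 + 4 = 24
Path C: 5 + 8 = 13
Critical path = longest = max(27, 24, 13)
= 27 (Path A)


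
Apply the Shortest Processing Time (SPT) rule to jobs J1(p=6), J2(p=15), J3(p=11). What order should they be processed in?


SPT: sort by shortest processing time
  J1: p=6
  J3: p=11
  J2: p=15
Order: J1 → J3 → J2


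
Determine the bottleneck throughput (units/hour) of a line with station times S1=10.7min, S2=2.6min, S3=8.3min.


Bottleneck = longest station time
Station times: [10.7, 2.6, 8.3]
Max = 10.7 min
Rate = 60 / 10.7
= 5.61 units/hour (bottleneck: 10.7min)


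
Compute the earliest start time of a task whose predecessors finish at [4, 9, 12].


ES = max of all predecessor completion times
Predecessors: [4, 9, 12]
ES = max(4, 9, 12)
= 12


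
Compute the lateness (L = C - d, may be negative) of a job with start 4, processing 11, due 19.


Completion = 4 + 11 = 15
Lateness = C - d = 15 - 19
= -4


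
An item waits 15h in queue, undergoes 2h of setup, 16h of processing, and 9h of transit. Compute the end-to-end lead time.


Lead time = queue + setup + processing + transit
= 15 + 2 + 16 + 9
= 42 hours


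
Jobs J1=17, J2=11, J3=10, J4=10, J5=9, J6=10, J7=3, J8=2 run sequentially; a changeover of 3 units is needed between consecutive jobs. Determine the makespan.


Makespan = Σ processing + (n-1) × setup
= (17 + 11 + 10 + 10 + 9 + 10 + 3 + 2) + (8-1)×3
= 72 + 21
= 93 time units
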